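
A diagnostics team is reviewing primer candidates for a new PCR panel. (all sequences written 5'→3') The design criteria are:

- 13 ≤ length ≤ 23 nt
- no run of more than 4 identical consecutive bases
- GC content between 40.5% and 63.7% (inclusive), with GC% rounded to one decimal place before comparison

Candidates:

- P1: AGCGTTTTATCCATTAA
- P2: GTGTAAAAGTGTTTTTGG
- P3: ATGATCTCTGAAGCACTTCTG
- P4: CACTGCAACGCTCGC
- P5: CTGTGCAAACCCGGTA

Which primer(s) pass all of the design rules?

P1 (17 nt, A=5 T=7 G=2 C=3): length 17 ✓; longest run = 4 ✓; GC 5/17 = 29.4%, outside 40.5–63.7% ✗ — fails.
P2 (18 nt, A=4 T=8 G=6 C=0): length 18 ✓; longest run = 5, exceeds 4 ✗; GC 6/18 = 33.3%, outside 40.5–63.7% ✗ — fails.
P3 (21 nt, A=5 T=7 G=4 C=5): length 21 ✓; longest run = 2 ✓; GC 9/21 = 42.9% ✓ — passes.
P4 (15 nt, A=3 T=2 G=3 C=7): length 15 ✓; longest run = 2 ✓; GC 10/15 = 66.7%, outside 40.5–63.7% ✗ — fails.
P5 (16 nt, A=4 T=3 G=4 C=5): length 16 ✓; longest run = 3 ✓; GC 9/16 = 56.3% ✓ — passes.

P3 and P5.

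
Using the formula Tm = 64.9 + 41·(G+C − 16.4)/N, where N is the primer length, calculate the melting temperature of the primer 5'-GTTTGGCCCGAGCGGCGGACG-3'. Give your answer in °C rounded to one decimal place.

Base counts: A=2, T=3, G=10, C=6; G+C = 16, N = 21.
Tm = 64.9 + 41·(16 − 16.4)/21 = 64.9 + -16.40/21 = 64.1°C.

64.1°C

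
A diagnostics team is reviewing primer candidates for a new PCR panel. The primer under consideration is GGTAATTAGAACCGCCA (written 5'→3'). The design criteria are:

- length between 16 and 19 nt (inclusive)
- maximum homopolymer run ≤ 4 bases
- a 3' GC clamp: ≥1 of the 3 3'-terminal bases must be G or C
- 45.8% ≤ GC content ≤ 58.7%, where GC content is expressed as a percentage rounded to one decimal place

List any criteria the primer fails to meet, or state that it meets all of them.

Base counts: A=6, T=3, G=4, C=4 (length 17).
length: length 17 ✓
homopolymer run: longest run = 2 ✓
GC clamp: 3' end CCA has 2 G/C ✓
GC content: GC 8/17 = 47.1% ✓

Meets all criteria.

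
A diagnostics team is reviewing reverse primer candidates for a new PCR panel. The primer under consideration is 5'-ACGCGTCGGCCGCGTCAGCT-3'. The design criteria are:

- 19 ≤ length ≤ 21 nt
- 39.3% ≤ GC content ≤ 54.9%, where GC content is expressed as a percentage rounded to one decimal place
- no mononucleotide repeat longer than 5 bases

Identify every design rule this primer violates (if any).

Base counts: A=2, T=3, G=7, C=8 (length 20).
length: length 20 ✓
GC content: GC 15/20 = 75.0%, outside 39.3–54.9% ✗
homopolymer run: longest run = 2 ✓

Fails: GC content.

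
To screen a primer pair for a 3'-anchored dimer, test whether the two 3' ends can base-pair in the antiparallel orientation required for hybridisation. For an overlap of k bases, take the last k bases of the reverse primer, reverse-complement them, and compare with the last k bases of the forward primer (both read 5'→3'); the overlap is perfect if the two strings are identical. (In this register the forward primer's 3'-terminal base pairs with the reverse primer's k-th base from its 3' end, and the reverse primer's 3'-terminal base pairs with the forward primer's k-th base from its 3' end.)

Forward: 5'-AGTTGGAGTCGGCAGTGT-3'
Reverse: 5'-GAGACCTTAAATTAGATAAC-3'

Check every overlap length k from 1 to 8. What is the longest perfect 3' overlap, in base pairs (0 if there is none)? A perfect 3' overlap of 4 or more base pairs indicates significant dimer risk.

Longest perfect overlap: 2 complementary base pairs; below the dimer-risk threshold (threshold 4).

Last 8 bases (5'→3') — forward …GGCAGTGT, reverse …TAGATAAC.
Reverse complement of the reverse primer's last 8 bases: GTTATCTA; its first k bases are the reverse complement of the reverse primer's last k bases, so a perfect k-base overlap needs the forward primer's last k bases to equal them.
Comparing (forward last k vs required): k=1: T vs G ✗; k=2: GT vs GT ✓; k=3: TGT vs GTT ✗; k=4: GTGT vs GTTA ✗; k=5: AGTGT vs GTTAT ✗; k=6: CAGTGT vs GTTATC ✗; k=7: GCAGTGT vs GTTATCT ✗; k=8: GGCAGTGT vs GTTATCTA ✗.
Only k = 2 is perfect, so the longest perfect 3' overlap is 2.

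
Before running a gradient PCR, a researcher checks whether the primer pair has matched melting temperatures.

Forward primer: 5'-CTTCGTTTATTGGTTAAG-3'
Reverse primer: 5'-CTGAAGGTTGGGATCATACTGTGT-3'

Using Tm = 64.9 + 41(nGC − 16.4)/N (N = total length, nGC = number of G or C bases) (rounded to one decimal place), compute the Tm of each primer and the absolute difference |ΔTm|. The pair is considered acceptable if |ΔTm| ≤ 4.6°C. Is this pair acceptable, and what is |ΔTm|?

Forward: G+C = 6, N = 18 → Tm = 64.9 + 41·(6 − 16.4)/18 = 41.2°C.
Reverse: G+C = 11, N = 24 → Tm = 64.9 + 41·(11 − 16.4)/24 = 55.7°C.
|ΔTm| = |41.2 − 55.7| = 14.5°C, > 4.6°C.

|ΔTm| = 14.5°C; the pair is not acceptable.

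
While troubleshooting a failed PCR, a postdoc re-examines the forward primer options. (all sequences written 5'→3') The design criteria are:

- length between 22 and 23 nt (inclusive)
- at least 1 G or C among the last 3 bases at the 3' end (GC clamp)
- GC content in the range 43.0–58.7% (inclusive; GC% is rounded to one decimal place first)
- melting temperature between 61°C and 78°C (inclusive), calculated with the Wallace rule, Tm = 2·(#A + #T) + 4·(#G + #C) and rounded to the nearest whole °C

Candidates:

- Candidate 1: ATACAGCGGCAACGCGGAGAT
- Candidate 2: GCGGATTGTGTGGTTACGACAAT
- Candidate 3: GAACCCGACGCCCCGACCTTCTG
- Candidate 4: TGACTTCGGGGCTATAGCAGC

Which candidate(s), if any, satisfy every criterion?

None of the candidates satisfy all criteria.

Candidate 1 (21 nt, A=7 T=2 G=7 C=5): length 21, outside 22–23 ✗; 3' end GAT has 1 G/C ✓; GC 12/21 = 57.1% ✓; Tm = 2·9 + 4·12 = 66°C ✓ — fails.
Candidate 2 (23 nt, A=5 T=7 G=8 C=3): length 23 ✓; 3' end AAT has 0 G/C, need ≥1 ✗; GC 11/23 = 47.8% ✓; Tm = 2·12 + 4·11 = 68°C ✓ — fails.
Candidate 3 (23 nt, A=4 T=3 G=5 C=11): length 23 ✓; 3' end CTG has 2 G/C ✓; GC 16/23 = 69.6%, outside 43.0–58.7% ✗; Tm = 2·7 + 4·16 = 78°C ✓ — fails.
Candidate 4 (21 nt, A=4 T=5 G=7 C=5): length 21, outside 22–23 ✗; 3' end AGC has 2 G/C ✓; GC 12/21 = 57.1% ✓; Tm = 2·9 + 4·12 = 66°C ✓ — fails.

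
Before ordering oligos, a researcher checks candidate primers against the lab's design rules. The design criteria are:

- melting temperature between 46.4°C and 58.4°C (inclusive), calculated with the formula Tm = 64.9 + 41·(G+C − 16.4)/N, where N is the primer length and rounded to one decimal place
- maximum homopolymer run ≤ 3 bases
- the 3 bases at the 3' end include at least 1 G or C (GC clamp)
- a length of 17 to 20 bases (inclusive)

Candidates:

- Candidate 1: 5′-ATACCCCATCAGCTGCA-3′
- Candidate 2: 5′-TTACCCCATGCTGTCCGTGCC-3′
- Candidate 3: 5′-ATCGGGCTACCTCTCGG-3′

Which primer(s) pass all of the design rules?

Candidate 1 (17 nt, A=5 T=3 G=2 C=7): Tm = 64.9 + 41·(9 − 16.4)/17 = 47.1°C ✓; longest run = 4, exceeds 3 ✗; 3' end GCA has 2 G/C ✓; length 17 ✓ — fails.
Candidate 2 (21 nt, A=2 T=6 G=4 C=9): Tm = 64.9 + 41·(13 − 16.4)/21 = 58.3°C ✓; longest run = 4, exceeds 3 ✗; 3' end GCC has 3 G/C ✓; length 21, outside 17–20 ✗ — fails.
Candidate 3 (17 nt, A=2 T=4 G=5 C=6): Tm = 64.9 + 41·(11 − 16.4)/17 = 51.9°C ✓; longest run = 3 ✓; 3' end CGG has 3 G/C ✓; length 17 ✓ — passes.

Candidate 3 only.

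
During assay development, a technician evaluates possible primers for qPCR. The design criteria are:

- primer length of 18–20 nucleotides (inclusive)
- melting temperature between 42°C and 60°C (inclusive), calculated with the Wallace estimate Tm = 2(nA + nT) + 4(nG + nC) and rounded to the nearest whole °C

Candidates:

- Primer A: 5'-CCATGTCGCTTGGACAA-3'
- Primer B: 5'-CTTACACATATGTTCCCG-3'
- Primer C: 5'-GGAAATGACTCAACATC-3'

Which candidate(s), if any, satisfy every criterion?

Primer B only.

Primer A (17 nt, A=4 T=4 G=4 C=5): length 17, outside 18–20 ✗; Tm = 2·8 + 4·9 = 52°C ✓ — fails.
Primer B (18 nt, A=4 T=6 G=2 C=6): length 18 ✓; Tm = 2·10 + 4·8 = 52°C ✓ — passes.
Primer C (17 nt, A=7 T=3 G=3 C=4): length 17, outside 18–20 ✗; Tm = 2·10 + 4·7 = 48°C ✓ — fails.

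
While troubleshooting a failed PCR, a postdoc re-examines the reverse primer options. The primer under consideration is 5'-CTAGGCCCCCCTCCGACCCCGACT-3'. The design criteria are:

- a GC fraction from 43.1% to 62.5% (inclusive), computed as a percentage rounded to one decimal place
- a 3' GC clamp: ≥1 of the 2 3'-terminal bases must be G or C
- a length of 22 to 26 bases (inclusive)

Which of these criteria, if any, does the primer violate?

Fails: GC content.

Base counts: A=3, T=3, G=4, C=14 (length 24).
GC content: GC 18/24 = 75.0%, outside 43.1–62.5% ✗
GC clamp: 3' end CT has 1 G/C ✓
length: length 24 ✓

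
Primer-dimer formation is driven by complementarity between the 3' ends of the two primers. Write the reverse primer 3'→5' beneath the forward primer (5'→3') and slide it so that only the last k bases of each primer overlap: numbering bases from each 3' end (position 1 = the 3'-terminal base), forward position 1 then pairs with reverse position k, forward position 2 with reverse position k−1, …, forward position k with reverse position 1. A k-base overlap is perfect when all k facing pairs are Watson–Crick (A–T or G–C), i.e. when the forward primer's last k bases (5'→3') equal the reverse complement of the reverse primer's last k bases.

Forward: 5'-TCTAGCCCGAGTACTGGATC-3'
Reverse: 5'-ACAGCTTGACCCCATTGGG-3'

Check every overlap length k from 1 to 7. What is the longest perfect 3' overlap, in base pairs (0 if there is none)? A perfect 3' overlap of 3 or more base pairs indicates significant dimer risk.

Last 7 bases (5'→3') — forward …CTGGATC, reverse …CATTGGG.
Reverse complement of the reverse primer's last 7 bases: CCCAATG; its first k bases are the reverse complement of the reverse primer's last k bases, so a perfect k-base overlap needs the forward primer's last k bases to equal them.
Comparing (forward last k vs required): k=1: C vs C ✓; k=2: TC vs CC ✗; k=3: ATC vs CCC ✗; k=4: GATC vs CCCA ✗; k=5: GGATC vs CCCAA ✗; k=6: TGGATC vs CCCAAT ✗; k=7: CTGGATC vs CCCAATG ✗.
Only k = 1 is perfect, so the longest perfect 3' overlap is 1.

Longest perfect overlap: 1 complementary base pair; below the dimer-risk threshold (threshold 3).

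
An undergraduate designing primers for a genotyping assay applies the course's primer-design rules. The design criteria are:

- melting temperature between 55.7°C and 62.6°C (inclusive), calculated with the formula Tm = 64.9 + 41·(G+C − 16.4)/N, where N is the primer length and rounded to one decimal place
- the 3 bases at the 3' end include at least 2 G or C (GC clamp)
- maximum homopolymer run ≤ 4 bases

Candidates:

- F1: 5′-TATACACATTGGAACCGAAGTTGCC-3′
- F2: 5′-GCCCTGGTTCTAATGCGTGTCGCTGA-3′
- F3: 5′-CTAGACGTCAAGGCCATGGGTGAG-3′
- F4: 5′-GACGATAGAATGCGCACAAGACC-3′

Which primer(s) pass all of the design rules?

F1 (25 nt, A=8 T=6 G=5 C=6): Tm = 64.9 + 41·(11 − 16.4)/25 = 56.0°C ✓; 3' end GCC has 3 G/C ✓; longest run = 2 ✓ — passes.
F2 (26 nt, A=3 T=8 G=8 C=7): Tm = 64.9 + 41·(15 − 16.4)/26 = 62.7°C, outside 55.7–62.6°C ✗; 3' end TGA has 1 G/C, need ≥2 ✗; longest run = 3 ✓ — fails.
F3 (24 nt, A=6 T=4 G=9 C=5): Tm = 64.9 + 41·(14 − 16.4)/24 = 60.8°C ✓; 3' end GAG has 2 G/C ✓; longest run = 3 ✓ — passes.
F4 (23 nt, A=9 T=2 G=6 C=6): Tm = 64.9 + 41·(12 − 16.4)/23 = 57.1°C ✓; 3' end ACC has 2 G/C ✓; longest run = 2 ✓ — passes.

F1, F3 and F4.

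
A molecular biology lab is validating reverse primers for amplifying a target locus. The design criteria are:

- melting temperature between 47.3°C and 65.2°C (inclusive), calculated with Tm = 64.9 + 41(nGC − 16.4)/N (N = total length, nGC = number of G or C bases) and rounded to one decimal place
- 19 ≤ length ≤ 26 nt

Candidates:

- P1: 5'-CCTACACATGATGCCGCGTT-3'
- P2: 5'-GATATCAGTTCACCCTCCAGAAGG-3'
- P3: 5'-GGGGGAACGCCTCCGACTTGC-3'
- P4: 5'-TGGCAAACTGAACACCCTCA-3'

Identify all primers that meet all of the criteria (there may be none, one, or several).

P1 (20 nt, A=4 T=5 G=4 C=7): Tm = 64.9 + 41·(11 − 16.4)/20 = 53.8°C ✓; length 20 ✓ — passes.
P2 (24 nt, A=7 T=5 G=5 C=7): Tm = 64.9 + 41·(12 − 16.4)/24 = 57.4°C ✓; length 24 ✓ — passes.
P3 (21 nt, A=3 T=3 G=8 C=7): Tm = 64.9 + 41·(15 − 16.4)/21 = 62.2°C ✓; length 21 ✓ — passes.
P4 (20 nt, A=7 T=3 G=3 C=7): Tm = 64.9 + 41·(10 − 16.4)/20 = 51.8°C ✓; length 20 ✓ — passes.

P1, P2, P3 and P4.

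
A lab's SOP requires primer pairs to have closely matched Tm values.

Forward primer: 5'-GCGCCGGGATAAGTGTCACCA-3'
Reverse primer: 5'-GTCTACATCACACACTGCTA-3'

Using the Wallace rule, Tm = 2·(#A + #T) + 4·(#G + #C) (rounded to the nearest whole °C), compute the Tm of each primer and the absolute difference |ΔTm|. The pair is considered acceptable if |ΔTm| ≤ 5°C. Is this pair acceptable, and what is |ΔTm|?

|ΔTm| = 10°C; the pair is not acceptable.

Forward: A=5 T=3 G=7 C=6 → Tm = 2·8 + 4·13 = 68°C.
Reverse: A=6 T=5 G=2 C=7 → Tm = 2·11 + 4·9 = 58°C.
|ΔTm| = |68 − 58| = 10°C, > 5°C.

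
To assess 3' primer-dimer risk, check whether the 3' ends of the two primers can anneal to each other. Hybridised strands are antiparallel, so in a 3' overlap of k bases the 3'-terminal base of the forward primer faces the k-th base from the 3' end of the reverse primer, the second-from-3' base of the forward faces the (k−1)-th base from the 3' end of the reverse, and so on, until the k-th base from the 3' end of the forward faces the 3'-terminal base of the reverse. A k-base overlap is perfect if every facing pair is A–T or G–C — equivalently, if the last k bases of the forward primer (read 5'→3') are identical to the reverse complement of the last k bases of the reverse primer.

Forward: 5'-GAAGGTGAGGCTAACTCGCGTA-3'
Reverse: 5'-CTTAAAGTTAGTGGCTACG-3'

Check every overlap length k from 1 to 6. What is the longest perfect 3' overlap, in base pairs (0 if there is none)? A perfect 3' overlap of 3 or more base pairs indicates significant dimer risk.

Last 6 bases (5'→3') — forward …CGCGTA, reverse …GCTACG.
Reverse complement of the reverse primer's last 6 bases: CGTAGC; its first k bases are the reverse complement of the reverse primer's last k bases, so a perfect k-base overlap needs the forward primer's last k bases to equal them.
Comparing (forward last k vs required): k=1: A vs C ✗; k=2: TA vs CG ✗; k=3: GTA vs CGT ✗; k=4: CGTA vs CGTA ✓; k=5: GCGTA vs CGTAG ✗; k=6: CGCGTA vs CGTAGC ✗.
Only k = 4 is perfect, so the longest perfect 3' overlap is 4.

Longest perfect overlap: 4 complementary base pairs; significant dimer risk (threshold 3).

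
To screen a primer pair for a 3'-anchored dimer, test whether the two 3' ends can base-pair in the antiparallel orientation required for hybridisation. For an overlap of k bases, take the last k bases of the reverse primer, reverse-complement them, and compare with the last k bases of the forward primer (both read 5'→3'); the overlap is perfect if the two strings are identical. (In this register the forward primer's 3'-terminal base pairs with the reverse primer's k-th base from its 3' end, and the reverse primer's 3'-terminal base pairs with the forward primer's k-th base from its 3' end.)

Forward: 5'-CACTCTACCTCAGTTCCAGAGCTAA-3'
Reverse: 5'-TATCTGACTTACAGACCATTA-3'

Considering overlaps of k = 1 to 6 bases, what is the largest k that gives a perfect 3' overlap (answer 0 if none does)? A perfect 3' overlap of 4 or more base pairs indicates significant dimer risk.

Last 6 bases (5'→3') — forward …AGCTAA, reverse …CCATTA.
Reverse complement of the reverse primer's last 6 bases: TAATGG; its first k bases are the reverse complement of the reverse primer's last k bases, so a perfect k-base overlap needs the forward primer's last k bases to equal them.
Comparing (forward last k vs required): k=1: A vs T ✗; k=2: AA vs TA ✗; k=3: TAA vs TAA ✓; k=4: CTAA vs TAAT ✗; k=5: GCTAA vs TAATG ✗; k=6: AGCTAA vs TAATGG ✗.
Only k = 3 is perfect, so the longest perfect 3' overlap is 3.

Longest perfect overlap: 3 complementary base pairs; below the dimer-risk threshold (threshold 4).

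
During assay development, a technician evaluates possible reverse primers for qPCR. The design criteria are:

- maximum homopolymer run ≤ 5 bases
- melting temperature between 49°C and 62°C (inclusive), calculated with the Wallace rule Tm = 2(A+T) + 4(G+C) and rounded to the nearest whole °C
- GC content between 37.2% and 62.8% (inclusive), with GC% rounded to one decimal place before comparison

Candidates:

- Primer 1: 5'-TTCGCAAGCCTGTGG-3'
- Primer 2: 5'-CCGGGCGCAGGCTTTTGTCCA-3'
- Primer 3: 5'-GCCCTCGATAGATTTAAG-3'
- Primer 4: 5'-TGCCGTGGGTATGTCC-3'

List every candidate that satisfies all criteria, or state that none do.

Primer 1 (15 nt, A=2 T=4 G=5 C=4): longest run = 2 ✓; Tm = 2·6 + 4·9 = 48°C, outside 49–62°C ✗; GC 9/15 = 60.0% ✓ — fails.
Primer 2 (21 nt, A=2 T=5 G=7 C=7): longest run = 4 ✓; Tm = 2·7 + 4·14 = 70°C, outside 49–62°C ✗; GC 14/21 = 66.7%, outside 37.2–62.8% ✗ — fails.
Primer 3 (18 nt, A=5 T=5 G=4 C=4): longest run = 3 ✓; Tm = 2·10 + 4·8 = 52°C ✓; GC 8/18 = 44.4% ✓ — passes.
Primer 4 (16 nt, A=1 T=5 G=6 C=4): longest run = 3 ✓; Tm = 2·6 + 4·10 = 52°C ✓; GC 10/16 = 62.5% ✓ — passes.

Primer 3 and Primer 4.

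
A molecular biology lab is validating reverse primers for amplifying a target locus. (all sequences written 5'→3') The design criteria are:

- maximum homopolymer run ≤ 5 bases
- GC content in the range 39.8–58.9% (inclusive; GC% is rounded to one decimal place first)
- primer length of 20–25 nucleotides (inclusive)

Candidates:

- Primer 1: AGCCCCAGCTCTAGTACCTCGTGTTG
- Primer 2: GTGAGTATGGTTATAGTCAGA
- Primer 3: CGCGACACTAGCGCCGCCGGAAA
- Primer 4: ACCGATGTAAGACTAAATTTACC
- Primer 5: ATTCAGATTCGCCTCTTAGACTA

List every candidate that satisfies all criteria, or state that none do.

None of the candidates satisfy all criteria.

Primer 1 (26 nt, A=4 T=7 G=6 C=9): longest run = 4 ✓; GC 15/26 = 57.7% ✓; length 26, outside 20–25 ✗ — fails.
Primer 2 (21 nt, A=6 T=7 G=7 C=1): longest run = 2 ✓; GC 8/21 = 38.1%, outside 39.8–58.9% ✗; length 21 ✓ — fails.
Primer 3 (23 nt, A=6 T=1 G=7 C=9): longest run = 3 ✓; GC 16/23 = 69.6%, outside 39.8–58.9% ✗; length 23 ✓ — fails.
Primer 4 (23 nt, A=9 T=6 G=3 C=5): longest run = 3 ✓; GC 8/23 = 34.8%, outside 39.8–58.9% ✗; length 23 ✓ — fails.
Primer 5 (23 nt, A=6 T=8 G=3 C=6): longest run = 2 ✓; GC 9/23 = 39.1%, outside 39.8–58.9% ✗; length 23 ✓ — fails.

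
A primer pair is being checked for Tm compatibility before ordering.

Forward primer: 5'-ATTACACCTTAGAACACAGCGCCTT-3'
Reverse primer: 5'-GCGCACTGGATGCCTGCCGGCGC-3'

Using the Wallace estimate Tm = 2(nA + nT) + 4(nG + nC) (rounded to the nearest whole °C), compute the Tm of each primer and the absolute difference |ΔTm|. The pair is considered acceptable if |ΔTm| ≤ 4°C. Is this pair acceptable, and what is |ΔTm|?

|ΔTm| = 10°C; the pair is not acceptable.

Forward: A=8 T=6 G=3 C=8 → Tm = 2·14 + 4·11 = 72°C.
Reverse: A=2 T=3 G=9 C=9 → Tm = 2·5 + 4·18 = 82°C.
|ΔTm| = |72 − 82| = 10°C, > 4°C.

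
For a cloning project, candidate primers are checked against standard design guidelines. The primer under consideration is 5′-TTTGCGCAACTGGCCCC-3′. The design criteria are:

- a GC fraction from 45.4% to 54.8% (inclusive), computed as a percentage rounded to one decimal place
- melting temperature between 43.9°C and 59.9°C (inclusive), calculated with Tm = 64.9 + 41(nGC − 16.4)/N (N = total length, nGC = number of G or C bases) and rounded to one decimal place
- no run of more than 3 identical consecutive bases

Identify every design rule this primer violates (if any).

Base counts: A=2, T=4, G=4, C=7 (length 17).
GC content: GC 11/17 = 64.7%, outside 45.4–54.8% ✗
Tm: Tm = 64.9 + 41·(11 − 16.4)/17 = 51.9°C ✓
homopolymer run: longest run = 4, exceeds 3 ✗

Fails: GC content, homopolymer run.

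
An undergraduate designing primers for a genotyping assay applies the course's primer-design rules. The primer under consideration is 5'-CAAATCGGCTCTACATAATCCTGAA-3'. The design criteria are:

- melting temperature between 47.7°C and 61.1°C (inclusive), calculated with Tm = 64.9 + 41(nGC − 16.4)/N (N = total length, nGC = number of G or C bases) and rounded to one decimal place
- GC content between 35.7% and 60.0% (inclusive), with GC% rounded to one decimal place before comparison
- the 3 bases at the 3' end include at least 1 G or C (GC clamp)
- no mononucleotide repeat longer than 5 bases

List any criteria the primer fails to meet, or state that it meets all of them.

Base counts: A=9, T=6, G=3, C=7 (length 25).
Tm: Tm = 64.9 + 41·(10 − 16.4)/25 = 54.4°C ✓
GC content: GC 10/25 = 40.0% ✓
GC clamp: 3' end GAA has 1 G/C ✓
homopolymer run: longest run = 3 ✓

Meets all criteria.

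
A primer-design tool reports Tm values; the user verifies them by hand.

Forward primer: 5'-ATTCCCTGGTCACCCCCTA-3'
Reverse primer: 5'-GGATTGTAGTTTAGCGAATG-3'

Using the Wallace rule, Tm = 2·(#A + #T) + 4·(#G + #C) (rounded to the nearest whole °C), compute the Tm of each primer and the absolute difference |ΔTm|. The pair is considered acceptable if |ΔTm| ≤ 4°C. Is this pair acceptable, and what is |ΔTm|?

|ΔTm| = 4°C; the pair is acceptable.

Forward: A=3 T=5 G=2 C=9 → Tm = 2·8 + 4·11 = 60°C.
Reverse: A=5 T=7 G=7 C=1 → Tm = 2·12 + 4·8 = 56°C.
|ΔTm| = |60 − 56| = 4°C, ≤ 4°C.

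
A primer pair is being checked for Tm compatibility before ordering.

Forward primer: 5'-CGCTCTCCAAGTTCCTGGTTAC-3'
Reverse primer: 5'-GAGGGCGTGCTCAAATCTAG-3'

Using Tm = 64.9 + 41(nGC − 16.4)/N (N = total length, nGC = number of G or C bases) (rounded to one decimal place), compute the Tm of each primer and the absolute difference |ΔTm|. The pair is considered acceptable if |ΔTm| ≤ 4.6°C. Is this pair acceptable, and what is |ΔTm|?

Forward: G+C = 12, N = 22 → Tm = 64.9 + 41·(12 − 16.4)/22 = 56.7°C.
Reverse: G+C = 11, N = 20 → Tm = 64.9 + 41·(11 − 16.4)/20 = 53.8°C.
|ΔTm| = |56.7 − 53.8| = 2.9°C, ≤ 4.6°C.

|ΔTm| = 2.9°C; the pair is acceptable.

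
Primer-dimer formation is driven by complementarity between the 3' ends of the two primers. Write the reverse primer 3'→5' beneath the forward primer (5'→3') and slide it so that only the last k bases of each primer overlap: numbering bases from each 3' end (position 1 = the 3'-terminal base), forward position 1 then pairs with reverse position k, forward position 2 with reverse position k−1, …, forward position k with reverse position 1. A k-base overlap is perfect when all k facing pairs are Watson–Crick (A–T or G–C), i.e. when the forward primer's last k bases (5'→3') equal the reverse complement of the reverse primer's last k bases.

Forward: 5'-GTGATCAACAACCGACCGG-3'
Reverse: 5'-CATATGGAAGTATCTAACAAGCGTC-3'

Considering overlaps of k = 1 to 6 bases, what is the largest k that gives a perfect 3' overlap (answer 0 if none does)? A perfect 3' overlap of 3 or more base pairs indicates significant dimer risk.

Last 6 bases (5'→3') — forward …GACCGG, reverse …AGCGTC.
Reverse complement of the reverse primer's last 6 bases: GACGCT; its first k bases are the reverse complement of the reverse primer's last k bases, so a perfect k-base overlap needs the forward primer's last k bases to equal them.
Comparing (forward last k vs required): k=1: G vs G ✓; k=2: GG vs GA ✗; k=3: CGG vs GAC ✗; k=4: CCGG vs GACG ✗; k=5: ACCGG vs GACGC ✗; k=6: GACCGG vs GACGCT ✗.
Only k = 1 is perfect, so the longest perfect 3' overlap is 1.

Longest perfect overlap: 1 complementary base pair; below the dimer-risk threshold (threshold 3).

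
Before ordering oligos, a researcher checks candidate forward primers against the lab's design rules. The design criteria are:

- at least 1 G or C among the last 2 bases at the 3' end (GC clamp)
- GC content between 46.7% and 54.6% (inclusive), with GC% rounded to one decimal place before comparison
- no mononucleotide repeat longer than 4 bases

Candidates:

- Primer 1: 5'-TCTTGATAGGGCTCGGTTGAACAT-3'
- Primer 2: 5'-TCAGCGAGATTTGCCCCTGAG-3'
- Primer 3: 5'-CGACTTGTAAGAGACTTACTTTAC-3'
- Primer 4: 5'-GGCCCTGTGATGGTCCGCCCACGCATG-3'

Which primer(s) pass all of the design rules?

None of the candidates satisfy all criteria.

Primer 1 (24 nt, A=5 T=8 G=7 C=4): 3' end AT has 0 G/C, need ≥1 ✗; GC 11/24 = 45.8%, outside 46.7–54.6% ✗; longest run = 3 ✓ — fails.
Primer 2 (21 nt, A=4 T=5 G=6 C=6): 3' end AG has 1 G/C ✓; GC 12/21 = 57.1%, outside 46.7–54.6% ✗; longest run = 4 ✓ — fails.
Primer 3 (24 nt, A=7 T=8 G=4 C=5): 3' end AC has 1 G/C ✓; GC 9/24 = 37.5%, outside 46.7–54.6% ✗; longest run = 3 ✓ — fails.
Primer 4 (27 nt, A=3 T=5 G=9 C=10): 3' end TG has 1 G/C ✓; GC 19/27 = 70.4%, outside 46.7–54.6% ✗; longest run = 3 ✓ — fails.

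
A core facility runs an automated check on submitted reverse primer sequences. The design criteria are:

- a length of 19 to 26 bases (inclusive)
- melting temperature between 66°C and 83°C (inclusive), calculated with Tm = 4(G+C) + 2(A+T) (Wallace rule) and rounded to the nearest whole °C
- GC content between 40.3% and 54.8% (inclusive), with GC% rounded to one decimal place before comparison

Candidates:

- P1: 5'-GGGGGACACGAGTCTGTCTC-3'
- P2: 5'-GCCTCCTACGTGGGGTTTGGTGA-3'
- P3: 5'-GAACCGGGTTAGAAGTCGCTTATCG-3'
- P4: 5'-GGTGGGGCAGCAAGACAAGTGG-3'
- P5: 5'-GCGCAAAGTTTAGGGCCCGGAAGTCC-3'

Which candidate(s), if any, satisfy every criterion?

P1 (20 nt, A=3 T=4 G=8 C=5): length 20 ✓; Tm = 2·7 + 4·13 = 66°C ✓; GC 13/20 = 65.0%, outside 40.3–54.8% ✗ — fails.
P2 (23 nt, A=2 T=7 G=9 C=5): length 23 ✓; Tm = 2·9 + 4·14 = 74°C ✓; GC 14/23 = 60.9%, outside 40.3–54.8% ✗ — fails.
P3 (25 nt, A=6 T=6 G=8 C=5): length 25 ✓; Tm = 2·12 + 4·13 = 76°C ✓; GC 13/25 = 52.0% ✓ — passes.
P4 (22 nt, A=6 T=2 G=11 C=3): length 22 ✓; Tm = 2·8 + 4·14 = 72°C ✓; GC 14/22 = 63.6%, outside 40.3–54.8% ✗ — fails.
P5 (26 nt, A=6 T=4 G=9 C=7): length 26 ✓; Tm = 2·10 + 4·16 = 84°C, outside 66–83°C ✗; GC 16/26 = 61.5%, outside 40.3–54.8% ✗ — fails.

P3 only.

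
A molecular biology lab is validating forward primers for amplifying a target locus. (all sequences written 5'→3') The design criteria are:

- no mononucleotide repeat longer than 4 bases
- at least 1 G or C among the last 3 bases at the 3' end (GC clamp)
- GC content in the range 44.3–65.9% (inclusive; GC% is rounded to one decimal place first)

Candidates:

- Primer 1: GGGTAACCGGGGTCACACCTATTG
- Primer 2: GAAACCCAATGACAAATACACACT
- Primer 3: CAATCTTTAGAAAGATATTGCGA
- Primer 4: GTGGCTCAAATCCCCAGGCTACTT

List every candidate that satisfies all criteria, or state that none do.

Primer 1 and Primer 4.

Primer 1 (24 nt, A=5 T=5 G=8 C=6): longest run = 4 ✓; 3' end TTG has 1 G/C ✓; GC 14/24 = 58.3% ✓ — passes.
Primer 2 (24 nt, A=12 T=3 G=2 C=7): longest run = 3 ✓; 3' end ACT has 1 G/C ✓; GC 9/24 = 37.5%, outside 44.3–65.9% ✗ — fails.
Primer 3 (23 nt, A=9 T=7 G=4 C=3): longest run = 3 ✓; 3' end CGA has 2 G/C ✓; GC 7/23 = 30.4%, outside 44.3–65.9% ✗ — fails.
Primer 4 (24 nt, A=5 T=6 G=5 C=8): longest run = 4 ✓; 3' end CTT has 1 G/C ✓; GC 13/24 = 54.2% ✓ — passes.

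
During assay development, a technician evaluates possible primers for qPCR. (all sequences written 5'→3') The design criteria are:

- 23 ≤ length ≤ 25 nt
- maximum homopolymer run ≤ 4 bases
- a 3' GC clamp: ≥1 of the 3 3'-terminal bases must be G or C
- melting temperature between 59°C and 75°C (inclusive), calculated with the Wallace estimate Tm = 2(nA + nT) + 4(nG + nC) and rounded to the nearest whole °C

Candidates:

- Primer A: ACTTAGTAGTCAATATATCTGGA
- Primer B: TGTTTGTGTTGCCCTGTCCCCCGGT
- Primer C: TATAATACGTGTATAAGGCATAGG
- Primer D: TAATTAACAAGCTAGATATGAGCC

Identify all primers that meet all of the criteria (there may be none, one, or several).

Primer A, Primer C and Primer D.

Primer A (23 nt, A=8 T=8 G=4 C=3): length 23 ✓; longest run = 2 ✓; 3' end GGA has 2 G/C ✓; Tm = 2·16 + 4·7 = 60°C ✓ — passes.
Primer B (25 nt, A=0 T=10 G=7 C=8): length 25 ✓; longest run = 5, exceeds 4 ✗; 3' end GGT has 2 G/C ✓; Tm = 2·10 + 4·15 = 80°C, outside 59–75°C ✗ — fails.
Primer C (24 nt, A=9 T=7 G=6 C=2): length 24 ✓; longest run = 2 ✓; 3' end AGG has 2 G/C ✓; Tm = 2·16 + 4·8 = 64°C ✓ — passes.
Primer D (24 nt, A=10 T=6 G=4 C=4): length 24 ✓; longest run = 2 ✓; 3' end GCC has 3 G/C ✓; Tm = 2·16 + 4·8 = 64°C ✓ — passes.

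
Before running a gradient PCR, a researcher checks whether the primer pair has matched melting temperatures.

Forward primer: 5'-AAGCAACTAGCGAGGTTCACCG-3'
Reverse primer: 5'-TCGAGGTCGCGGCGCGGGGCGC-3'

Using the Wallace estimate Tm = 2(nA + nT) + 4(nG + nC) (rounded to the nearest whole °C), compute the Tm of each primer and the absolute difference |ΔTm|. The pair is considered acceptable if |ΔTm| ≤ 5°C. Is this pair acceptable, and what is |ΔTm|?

|ΔTm| = 14°C; the pair is not acceptable.

Forward: A=7 T=3 G=6 C=6 → Tm = 2·10 + 4·12 = 68°C.
Reverse: A=1 T=2 G=12 C=7 → Tm = 2·3 + 4·19 = 82°C.
|ΔTm| = |68 − 82| = 14°C, > 5°C.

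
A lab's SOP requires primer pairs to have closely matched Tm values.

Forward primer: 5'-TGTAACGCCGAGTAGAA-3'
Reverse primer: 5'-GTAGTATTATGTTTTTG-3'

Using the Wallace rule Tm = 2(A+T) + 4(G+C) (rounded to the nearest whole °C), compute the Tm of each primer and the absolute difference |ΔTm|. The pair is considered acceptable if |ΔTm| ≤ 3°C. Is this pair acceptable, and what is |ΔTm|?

|ΔTm| = 8°C; the pair is not acceptable.

Forward: A=6 T=3 G=5 C=3 → Tm = 2·9 + 4·8 = 50°C.
Reverse: A=3 T=10 G=4 C=0 → Tm = 2·13 + 4·4 = 42°C.
|ΔTm| = |50 − 42| = 8°C, > 3°C.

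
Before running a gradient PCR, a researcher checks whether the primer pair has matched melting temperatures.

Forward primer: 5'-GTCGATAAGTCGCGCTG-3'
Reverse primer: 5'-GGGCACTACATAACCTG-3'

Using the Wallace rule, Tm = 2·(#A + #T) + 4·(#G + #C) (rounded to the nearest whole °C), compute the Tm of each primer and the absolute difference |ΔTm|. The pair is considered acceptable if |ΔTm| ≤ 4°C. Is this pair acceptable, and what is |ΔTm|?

|ΔTm| = 2°C; the pair is acceptable.

Forward: A=3 T=4 G=6 C=4 → Tm = 2·7 + 4·10 = 54°C.
Reverse: A=5 T=3 G=4 C=5 → Tm = 2·8 + 4·9 = 52°C.
|ΔTm| = |54 − 52| = 2°C, ≤ 4°C.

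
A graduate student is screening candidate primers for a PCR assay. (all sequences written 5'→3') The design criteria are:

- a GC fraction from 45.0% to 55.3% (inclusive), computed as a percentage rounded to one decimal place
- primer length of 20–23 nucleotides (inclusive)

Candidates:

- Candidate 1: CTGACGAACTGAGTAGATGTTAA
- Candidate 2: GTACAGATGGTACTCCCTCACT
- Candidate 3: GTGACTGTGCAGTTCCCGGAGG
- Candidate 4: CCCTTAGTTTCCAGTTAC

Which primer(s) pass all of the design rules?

Candidate 1 (23 nt, A=8 T=6 G=6 C=3): GC 9/23 = 39.1%, outside 45.0–55.3% ✗; length 23 ✓ — fails.
Candidate 2 (22 nt, A=5 T=6 G=4 C=7): GC 11/22 = 50.0% ✓; length 22 ✓ — passes.
Candidate 3 (22 nt, A=3 T=5 G=9 C=5): GC 14/22 = 63.6%, outside 45.0–55.3% ✗; length 22 ✓ — fails.
Candidate 4 (18 nt, A=3 T=7 G=2 C=6): GC 8/18 = 44.4%, outside 45.0–55.3% ✗; length 18, outside 20–23 ✗ — fails.

Candidate 2 only.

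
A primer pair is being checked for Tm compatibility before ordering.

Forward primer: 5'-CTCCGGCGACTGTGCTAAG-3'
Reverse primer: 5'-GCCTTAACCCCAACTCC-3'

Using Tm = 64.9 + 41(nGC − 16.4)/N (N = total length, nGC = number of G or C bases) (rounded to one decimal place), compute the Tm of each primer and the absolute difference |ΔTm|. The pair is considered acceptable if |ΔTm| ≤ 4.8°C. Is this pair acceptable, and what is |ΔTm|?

|ΔTm| = 5.9°C; the pair is not acceptable.

Forward: G+C = 12, N = 19 → Tm = 64.9 + 41·(12 − 16.4)/19 = 55.4°C.
Reverse: G+C = 10, N = 17 → Tm = 64.9 + 41·(10 − 16.4)/17 = 49.5°C.
|ΔTm| = |55.4 − 49.5| = 5.9°C, > 4.8°C.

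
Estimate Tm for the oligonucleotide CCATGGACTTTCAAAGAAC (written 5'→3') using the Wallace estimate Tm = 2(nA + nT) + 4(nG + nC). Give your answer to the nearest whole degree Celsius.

54°C

Base counts: A=7, T=4, G=3, C=5 (length 19).
Tm = 2·(7+4) + 4·(3+5) = 2·11 + 4·8 = 22 + 32 = 54°C.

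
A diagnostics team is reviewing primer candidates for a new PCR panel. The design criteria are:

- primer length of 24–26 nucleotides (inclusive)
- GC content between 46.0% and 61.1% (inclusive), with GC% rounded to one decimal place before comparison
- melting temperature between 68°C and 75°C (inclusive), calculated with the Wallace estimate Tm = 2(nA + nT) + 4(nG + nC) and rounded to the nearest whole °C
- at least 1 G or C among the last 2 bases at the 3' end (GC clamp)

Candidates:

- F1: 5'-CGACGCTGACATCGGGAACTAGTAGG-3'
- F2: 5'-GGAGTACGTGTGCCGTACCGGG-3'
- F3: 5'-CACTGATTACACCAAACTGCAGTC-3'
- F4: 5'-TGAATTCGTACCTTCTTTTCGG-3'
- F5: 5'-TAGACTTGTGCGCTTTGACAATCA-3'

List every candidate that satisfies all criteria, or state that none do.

F1 (26 nt, A=7 T=4 G=9 C=6): length 26 ✓; GC 15/26 = 57.7% ✓; Tm = 2·11 + 4·15 = 82°C, outside 68–75°C ✗; 3' end GG has 2 G/C ✓ — fails.
F2 (22 nt, A=3 T=4 G=10 C=5): length 22, outside 24–26 ✗; GC 15/22 = 68.2%, outside 46.0–61.1% ✗; Tm = 2·7 + 4·15 = 74°C ✓; 3' end GG has 2 G/C ✓ — fails.
F3 (24 nt, A=8 T=5 G=3 C=8): length 24 ✓; GC 11/24 = 45.8%, outside 46.0–61.1% ✗; Tm = 2·13 + 4·11 = 70°C ✓; 3' end TC has 1 G/C ✓ — fails.
F4 (22 nt, A=3 T=10 G=4 C=5): length 22, outside 24–26 ✗; GC 9/22 = 40.9%, outside 46.0–61.1% ✗; Tm = 2·13 + 4·9 = 62°C, outside 68–75°C ✗; 3' end GG has 2 G/C ✓ — fails.
F5 (24 nt, A=6 T=8 G=5 C=5): length 24 ✓; GC 10/24 = 41.7%, outside 46.0–61.1% ✗; Tm = 2·14 + 4·10 = 68°C ✓; 3' end CA has 1 G/C ✓ — fails.

None of the candidates satisfy all criteria.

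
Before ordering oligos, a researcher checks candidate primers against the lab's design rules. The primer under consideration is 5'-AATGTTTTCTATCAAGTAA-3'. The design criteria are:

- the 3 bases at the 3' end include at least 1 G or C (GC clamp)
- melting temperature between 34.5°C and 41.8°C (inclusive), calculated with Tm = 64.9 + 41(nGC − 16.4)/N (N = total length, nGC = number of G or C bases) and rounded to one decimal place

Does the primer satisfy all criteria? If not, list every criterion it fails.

Base counts: A=7, T=8, G=2, C=2 (length 19).
GC clamp: 3' end TAA has 0 G/C, need ≥1 ✗
Tm: Tm = 64.9 + 41·(4 − 16.4)/19 = 38.1°C ✓

Fails: GC clamp.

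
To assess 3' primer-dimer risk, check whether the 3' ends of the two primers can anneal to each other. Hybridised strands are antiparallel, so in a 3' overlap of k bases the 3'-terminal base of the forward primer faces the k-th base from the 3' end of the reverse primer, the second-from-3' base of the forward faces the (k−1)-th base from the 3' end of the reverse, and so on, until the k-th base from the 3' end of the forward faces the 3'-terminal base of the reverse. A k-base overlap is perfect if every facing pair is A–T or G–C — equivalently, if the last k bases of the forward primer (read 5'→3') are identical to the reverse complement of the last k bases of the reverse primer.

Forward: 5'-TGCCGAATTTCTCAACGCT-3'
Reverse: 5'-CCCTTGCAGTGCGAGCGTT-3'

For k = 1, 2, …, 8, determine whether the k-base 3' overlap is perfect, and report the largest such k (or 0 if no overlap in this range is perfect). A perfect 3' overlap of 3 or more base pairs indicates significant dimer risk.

Longest perfect overlap: 6 complementary base pairs; significant dimer risk (threshold 3).

Last 8 bases (5'→3') — forward …TCAACGCT, reverse …CGAGCGTT.
Reverse complement of the reverse primer's last 8 bases: AACGCTCG; its first k bases are the reverse complement of the reverse primer's last k bases, so a perfect k-base overlap needs the forward primer's last k bases to equal them.
Comparing (forward last k vs required): k=1: T vs A ✗; k=2: CT vs AA ✗; k=3: GCT vs AAC ✗; k=4: CGCT vs AACG ✗; k=5: ACGCT vs AACGC ✗; k=6: AACGCT vs AACGCT ✓; k=7: CAACGCT vs AACGCTC ✗; k=8: TCAACGCT vs AACGCTCG ✗.
Only k = 6 is perfect, so the longest perfect 3' overlap is 6.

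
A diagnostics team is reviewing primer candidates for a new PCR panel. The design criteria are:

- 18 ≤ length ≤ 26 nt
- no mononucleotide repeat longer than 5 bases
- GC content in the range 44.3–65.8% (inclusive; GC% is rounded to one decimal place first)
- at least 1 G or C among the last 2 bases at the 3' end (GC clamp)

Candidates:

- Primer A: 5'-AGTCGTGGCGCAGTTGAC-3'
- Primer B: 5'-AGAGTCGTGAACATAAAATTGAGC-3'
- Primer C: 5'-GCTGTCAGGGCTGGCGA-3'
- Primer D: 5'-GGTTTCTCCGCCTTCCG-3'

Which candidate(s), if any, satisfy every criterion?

Primer A (18 nt, A=3 T=4 G=7 C=4): length 18 ✓; longest run = 2 ✓; GC 11/18 = 61.1% ✓; 3' end AC has 1 G/C ✓ — passes.
Primer B (24 nt, A=10 T=5 G=6 C=3): length 24 ✓; longest run = 4 ✓; GC 9/24 = 37.5%, outside 44.3–65.8% ✗; 3' end GC has 2 G/C ✓ — fails.
Primer C (17 nt, A=2 T=3 G=8 C=4): length 17, outside 18–26 ✗; longest run = 3 ✓; GC 12/17 = 70.6%, outside 44.3–65.8% ✗; 3' end GA has 1 G/C ✓ — fails.
Primer D (17 nt, A=0 T=6 G=4 C=7): length 17, outside 18–26 ✗; longest run = 3 ✓; GC 11/17 = 64.7% ✓; 3' end CG has 2 G/C ✓ — fails.

Primer A only.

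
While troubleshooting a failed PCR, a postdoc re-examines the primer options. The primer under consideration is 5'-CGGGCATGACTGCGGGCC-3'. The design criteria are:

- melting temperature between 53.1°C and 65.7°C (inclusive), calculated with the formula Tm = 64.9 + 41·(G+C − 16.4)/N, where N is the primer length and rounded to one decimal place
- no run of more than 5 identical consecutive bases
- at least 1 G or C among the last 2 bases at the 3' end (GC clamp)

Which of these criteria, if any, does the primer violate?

Base counts: A=2, T=2, G=8, C=6 (length 18).
Tm: Tm = 64.9 + 41·(14 − 16.4)/18 = 59.4°C ✓
homopolymer run: longest run = 3 ✓
GC clamp: 3' end CC has 2 G/C ✓

Meets all criteria.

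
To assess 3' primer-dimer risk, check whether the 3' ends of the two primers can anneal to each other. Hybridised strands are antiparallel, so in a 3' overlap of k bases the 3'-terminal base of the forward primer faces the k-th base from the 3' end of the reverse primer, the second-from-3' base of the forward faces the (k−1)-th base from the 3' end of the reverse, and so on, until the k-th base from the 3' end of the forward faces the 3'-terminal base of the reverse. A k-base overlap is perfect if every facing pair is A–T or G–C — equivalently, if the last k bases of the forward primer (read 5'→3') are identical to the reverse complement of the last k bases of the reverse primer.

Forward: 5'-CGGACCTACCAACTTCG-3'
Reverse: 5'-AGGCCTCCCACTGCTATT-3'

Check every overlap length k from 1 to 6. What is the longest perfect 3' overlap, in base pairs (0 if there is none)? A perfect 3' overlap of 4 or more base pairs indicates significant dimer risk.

Last 6 bases (5'→3') — forward …ACTTCG, reverse …GCTATT.
Reverse complement of the reverse primer's last 6 bases: AATAGC; its first k bases are the reverse complement of the reverse primer's last k bases, so a perfect k-base overlap needs the forward primer's last k bases to equal them.
Comparing (forward last k vs required): k=1: G vs A ✗; k=2: CG vs AA ✗; k=3: TCG vs AAT ✗; k=4: TTCG vs AATA ✗; k=5: CTTCG vs AATAG ✗; k=6: ACTTCG vs AATAGC ✗.
No overlap length from 1 to 6 is perfect, so the longest perfect 3' overlap is 0.

Longest perfect overlap: 0 complementary base pairs; below the dimer-risk threshold (threshold 4).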